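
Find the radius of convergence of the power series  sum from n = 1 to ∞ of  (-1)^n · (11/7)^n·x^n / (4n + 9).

R = 7/11

The ratio of consecutive coefficients is [(4n + 9)/(4(n+1) + 9)] · 11/7 → 11/7.
Convergence for |x| · 11/7 < 1, i.e. |x| < 7/11. So R = 7/11.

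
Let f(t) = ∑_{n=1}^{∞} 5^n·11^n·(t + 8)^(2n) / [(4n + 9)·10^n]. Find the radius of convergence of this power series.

R = √22/11

Ratio test: |a_{n+1}/a_n| = [(4n + 9)/(4(n+1) + 9)] · 5·11/10 → 11/2 as n → ∞.
Successive powers of (t + 8) differ by 2, so the series converges when |t + 8|² · 11/2 < 1, i.e. |t + 8| < √(2/11). So R = √22/11.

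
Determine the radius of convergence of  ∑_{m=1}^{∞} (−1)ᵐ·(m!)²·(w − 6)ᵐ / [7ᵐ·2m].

R = 0

By the ratio test, |a_{m+1}/a_m| = (m+1)² · 1/7 · 2m/2(m+1) → ∞.
The ratio grows without bound, so the series diverges whenever (w − 6) ≠ 0; it converges only at w = 6. R = 0.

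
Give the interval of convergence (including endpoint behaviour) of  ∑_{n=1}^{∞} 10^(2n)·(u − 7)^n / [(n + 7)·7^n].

Ratio test: |a_{n+1}/a_n| = [(n + 7)/((n+1) + 7)] · 100/7 → 100/7 as n → ∞.
The series converges when 100/7 · |u − 7| < 1, giving R = 7/100.
At u = 707/100: comparison with the harmonic series Σ 1/n shows the series diverges.
Endpoint u = 693/100: the terms alternate in sign and decrease monotonically to 0 in absolute value (size ~ c/n), so the alternating series test gives convergence.

[693/100, 707/100)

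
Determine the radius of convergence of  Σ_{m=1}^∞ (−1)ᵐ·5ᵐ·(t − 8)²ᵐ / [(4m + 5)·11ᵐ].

R = √55/5

By the ratio test, |a_{m+1}/a_m| = [(4m + 5)/(4(m+1) + 5)] · 5/11 → 5/11.
Since the exponent of (t − 8) increases by 2 each term, convergence requires |t − 8|² < 11/5, hence R = √55/5.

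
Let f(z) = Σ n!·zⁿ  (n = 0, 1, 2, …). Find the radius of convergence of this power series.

Ratio test: |a_{n+1}/a_n| = (n+1) → ∞ as n → ∞.
The terms grow without bound for any z ≠ 0, so R = 0 (convergence only at z = 0).

R = 0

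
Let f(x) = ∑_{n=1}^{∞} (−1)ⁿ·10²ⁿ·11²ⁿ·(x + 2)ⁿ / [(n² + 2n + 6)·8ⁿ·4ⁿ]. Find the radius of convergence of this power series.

Ratio test: |a_{n+1}/a_n| = [(n² + 2n + 6)/((n+1)² + 2(n+1) + 6)] · 100·121/(8·4) → 3025/8 as n → ∞.
Thus R = 1/(3025/8) = 8/3025.

R = 8/3025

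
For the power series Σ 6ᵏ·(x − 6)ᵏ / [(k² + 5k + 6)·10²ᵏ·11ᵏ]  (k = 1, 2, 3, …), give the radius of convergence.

Apply the ratio test: |a_{k+1}| / |a_k| = [(k² + 5k + 6)/((k+1)² + 5(k+1) + 6)] · 6/(100·11), which tends to 3/550 as k → ∞.
Hence the series converges for |x − 6| < 1/(3/550) = 550/3, so the radius of convergence is 550/3.

R = 550/3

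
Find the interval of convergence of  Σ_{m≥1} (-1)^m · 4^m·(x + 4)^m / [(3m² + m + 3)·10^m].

Ratio test: |a_{m+1}/a_m| = [(3m² + m + 3)/(3(m+1)² + (m+1) + 3)] · 4/10 → 2/5 as m → ∞.
Convergence for |x + 4| · 2/5 < 1, i.e. |x + 4| < 5/2. So R = 5/2.
Endpoint x = -3/2: the series is dominated by a constant times Σ 1/m², which converges (p = 2 > 1).
When x = -13/2, the terms are on the order of 1/m², so the series converges absolutely by comparison with the p-series (p = 2 > 1).

[-13/2, -3/2]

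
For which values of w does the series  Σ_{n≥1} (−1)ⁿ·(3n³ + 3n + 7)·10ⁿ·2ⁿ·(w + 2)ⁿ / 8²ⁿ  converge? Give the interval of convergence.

(-26/5, 6/5)

Ratio test: |a_{n+1}/a_n| = [(3(n+1)³ + 3(n+1) + 7)/(3n³ + 3n + 7)] · 10·2/64 → 5/16 as n → ∞.
Convergence for |w + 2| · 5/16 < 1, i.e. |w + 2| < 16/5. So R = 16/5.
Endpoint w = 6/5: the terms do not tend to 0, so the series diverges.
When w = -26/5, the n-th term does not approach 0; divergence by the term test.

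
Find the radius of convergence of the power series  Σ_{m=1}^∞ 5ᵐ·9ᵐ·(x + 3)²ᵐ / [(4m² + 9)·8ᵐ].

R = 2√10/15

Ratio test: |a_{m+1}/a_m| = [(4m² + 9)/(4(m+1)² + 9)] · 5·9/8 → 45/8 as m → ∞.
Since the exponent of (x + 3) increases by 2 each term, convergence requires |x + 3|² < 8/45, hence R = 2√10/15.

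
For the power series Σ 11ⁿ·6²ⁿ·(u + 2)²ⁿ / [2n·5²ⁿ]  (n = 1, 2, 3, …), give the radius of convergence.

By the ratio test, |a_{n+1}/a_n| = [2n/2(n+1)] · 11·36/25 → 396/25.
Successive powers of (u + 2) differ by 2, so the series converges when |u + 2|² · 396/25 < 1, i.e. |u + 2| < √(25/396). So R = 5√11/66.

R = 5√11/66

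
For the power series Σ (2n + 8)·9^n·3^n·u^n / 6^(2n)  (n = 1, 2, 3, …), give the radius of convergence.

Ratio test: |a_{n+1}/a_n| = [(2(n+1) + 8)/(2n + 8)] · 9·3/36 → 3/4 as n → ∞.
Thus R = 1/(3/4) = 4/3.

R = 4/3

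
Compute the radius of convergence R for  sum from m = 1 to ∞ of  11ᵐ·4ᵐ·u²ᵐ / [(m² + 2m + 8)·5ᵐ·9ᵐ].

Ratio test: |a_{m+1}/a_m| = [(m² + 2m + 8)/((m+1)² + 2(m+1) + 8)] · 11·4/(5·9) → 44/45 as m → ∞.
Since the exponent of u increases by 2 each term, convergence requires |u|² < 45/44, hence R = 3√55/22.

R = 3√55/22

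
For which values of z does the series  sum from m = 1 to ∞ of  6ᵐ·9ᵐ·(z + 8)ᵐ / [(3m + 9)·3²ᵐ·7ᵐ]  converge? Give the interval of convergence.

[-55/6, -41/6)

Apply the ratio test: |a_{m+1}| / |a_m| = [(3m + 9)/(3(m+1) + 9)] · 6·9/(9·7), which tends to 6/7 as m → ∞.
The series converges when 6/7 · |z + 8| < 1, giving R = 7/6.
Endpoint z = -41/6: comparison with the harmonic series Σ 1/m shows the series diverges.
Check z = -55/6: convergence follows from the alternating series test (terms decrease monotonically to 0).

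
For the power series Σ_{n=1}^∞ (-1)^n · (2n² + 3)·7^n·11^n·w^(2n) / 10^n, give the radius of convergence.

R = √770/77

The ratio of consecutive coefficients is [(2(n+1)² + 3)/(2n² + 3)] · 7·11/10 → 77/10.
Writing y = w², the series in y has radius 10/77, so |w| < √(10/77) and R = √770/77.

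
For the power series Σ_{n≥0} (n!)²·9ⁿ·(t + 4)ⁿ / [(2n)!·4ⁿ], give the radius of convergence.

R = 16/9

Apply the ratio test: |a_{n+1}| / |a_n| = (n+1)²/[(2n+1)·(2n+2)] · 9/4, which tends to 9/16 as n → ∞.
Thus R = 1/(9/16) = 16/9.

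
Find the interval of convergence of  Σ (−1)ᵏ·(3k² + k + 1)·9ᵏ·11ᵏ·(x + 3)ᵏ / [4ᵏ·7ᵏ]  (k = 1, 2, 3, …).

(-325/99, -269/99)

Ratio test: |a_{k+1}/a_k| = [(3(k+1)² + (k+1) + 1)/(3k² + k + 1)] · 9·11/(4·7) → 99/28 as k → ∞.
The series converges when 99/28 · |x + 3| < 1, giving R = 28/99.
Endpoint x = -269/99: the terms do not tend to 0, so the series diverges.
At x = -325/99: the terms have absolute value of order k², which does not tend to 0, so the series diverges by the divergence test.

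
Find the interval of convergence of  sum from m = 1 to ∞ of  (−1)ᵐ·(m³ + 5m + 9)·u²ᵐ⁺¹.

The ratio of consecutive coefficients is ((m+1)³ + 5(m+1) + 9)/(m³ + 5m + 9) → 1.
Since the exponent of u increases by 2 each term, convergence requires |u|² < 1, hence R = 1.
Check u = 1: the m-th term does not approach 0; divergence by the term test.
When u = -1, the terms have absolute value of order m³, which does not tend to 0, so the series diverges by the divergence test.

(-1, 1)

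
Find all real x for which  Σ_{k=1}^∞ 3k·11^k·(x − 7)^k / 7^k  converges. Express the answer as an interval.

(70/11, 84/11)

By the ratio test, |a_{k+1}/a_k| = [3(k+1)/3k] · 11/7 → 11/7.
Hence the series converges for |x − 7| < 1/(11/7) = 7/11, so the radius of convergence is 7/11.
Check x = 84/11: the terms do not tend to 0, so the series diverges.
Check x = 70/11: the terms have absolute value of order k, which does not tend to 0, so the series diverges by the divergence test.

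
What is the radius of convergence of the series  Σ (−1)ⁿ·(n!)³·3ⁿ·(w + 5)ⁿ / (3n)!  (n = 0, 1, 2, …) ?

R = 9

By the ratio test, |a_{n+1}/a_n| = (n+1)³/[(3n+1)·(3n+2)·(3n+3)] · 3 → 1/9.
Thus R = 1/(1/9) = 9.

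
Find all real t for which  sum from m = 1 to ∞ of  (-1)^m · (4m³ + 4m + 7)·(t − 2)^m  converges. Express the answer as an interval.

Ratio test: |a_{m+1}/a_m| = (4(m+1)³ + 4(m+1) + 7)/(4m³ + 4m + 7) → 1 as m → ∞.
So the series converges when |t − 2| < 1 and diverges when |t − 2| > 1; R = 1.
At t = 3: the m-th term does not approach 0; divergence by the term test.
Check t = 1: the terms have absolute value of order m³, which does not tend to 0, so the series diverges by the divergence test.

(1, 3)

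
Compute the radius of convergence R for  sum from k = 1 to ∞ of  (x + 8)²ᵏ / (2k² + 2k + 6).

The ratio of consecutive coefficients is (2k² + 2k + 6)/(2(k+1)² + 2(k+1) + 6) → 1.
Successive powers of (x + 8) differ by 2, so the series converges when |x + 8|² · 1 < 1, i.e. |x + 8| < √(1) = 1. So R = 1.

R = 1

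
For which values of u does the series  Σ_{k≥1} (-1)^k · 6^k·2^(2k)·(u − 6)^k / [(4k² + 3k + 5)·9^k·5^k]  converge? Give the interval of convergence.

[33/8, 63/8]

The ratio of consecutive coefficients is [(4k² + 3k + 5)/(4(k+1)² + 3(k+1) + 5)] · 6·4/(9·5) → 8/15.
Convergence for |u − 6| · 8/15 < 1, i.e. |u − 6| < 15/8. So R = 15/8.
Endpoint u = 63/8: the series is dominated by a constant times Σ 1/k², which converges (p = 2 > 1).
At u = 33/8: the series is dominated by a constant times Σ 1/k², which converges (p = 2 > 1).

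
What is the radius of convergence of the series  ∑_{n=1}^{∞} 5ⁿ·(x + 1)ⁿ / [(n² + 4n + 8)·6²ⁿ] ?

R = 36/5

Ratio test: |a_{n+1}/a_n| = [(n² + 4n + 8)/((n+1)² + 4(n+1) + 8)] · 5/36 → 5/36 as n → ∞.
Thus R = 1/(5/36) = 36/5.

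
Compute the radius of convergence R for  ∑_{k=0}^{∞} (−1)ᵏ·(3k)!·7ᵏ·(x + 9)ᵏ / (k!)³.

Ratio test: |a_{k+1}/a_k| = (3k+1)·(3k+2)·(3k+3)/(k+1)³ · 7 → 189 as k → ∞.
Convergence for |x + 9| · 189 < 1, i.e. |x + 9| < 1/189. So R = 1/189.

R = 1/189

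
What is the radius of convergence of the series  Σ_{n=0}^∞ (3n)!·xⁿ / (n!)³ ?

R = 1/27

Apply the ratio test: |a_{n+1}| / |a_n| = (3n+1)·(3n+2)·(3n+3)/(n+1)³, which tends to 27 as n → ∞.
Hence the series converges for |x| < 1/(27) = 1/27, so the radius of convergence is 1/27.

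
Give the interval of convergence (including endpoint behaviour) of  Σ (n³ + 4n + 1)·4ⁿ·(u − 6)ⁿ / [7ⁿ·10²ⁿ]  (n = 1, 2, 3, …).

The ratio of consecutive coefficients is [((n+1)³ + 4(n+1) + 1)/(n³ + 4n + 1)] · 4/(7·100) → 1/175.
Convergence for |u − 6| · 1/175 < 1, i.e. |u − 6| < 175. So R = 175.
Endpoint u = 181: the n-th term does not approach 0; divergence by the term test.
Endpoint u = -169: the terms have absolute value of order n³, which does not tend to 0, so the series diverges by the divergence test.

(-169, 181)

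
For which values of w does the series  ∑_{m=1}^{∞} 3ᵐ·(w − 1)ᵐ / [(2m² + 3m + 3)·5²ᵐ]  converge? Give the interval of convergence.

The ratio of consecutive coefficients is [(2m² + 3m + 3)/(2(m+1)² + 3(m+1) + 3)] · 3/25 → 3/25.
The series converges when 3/25 · |w − 1| < 1, giving R = 25/3.
When w = 28/3, absolute convergence follows by limit comparison with Σ 1/m².
Endpoint w = -22/3: the terms are on the order of 1/m², so the series converges absolutely by comparison with the p-series (p = 2 > 1).

[-22/3, 28/3]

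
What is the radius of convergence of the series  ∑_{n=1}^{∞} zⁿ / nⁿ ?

R = ∞

By the Cauchy root test, |a_n|^(1/n) = 1/n → 0.
The limit is 0 for every z, so R = ∞.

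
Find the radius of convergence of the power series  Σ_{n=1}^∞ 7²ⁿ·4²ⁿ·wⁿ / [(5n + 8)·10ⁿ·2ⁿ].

By the ratio test, |a_{n+1}/a_n| = [(5n + 8)/(5(n+1) + 8)] · 49·16/(10·2) → 196/5.
Convergence for |w| · 196/5 < 1, i.e. |w| < 5/196. So R = 5/196.

R = 5/196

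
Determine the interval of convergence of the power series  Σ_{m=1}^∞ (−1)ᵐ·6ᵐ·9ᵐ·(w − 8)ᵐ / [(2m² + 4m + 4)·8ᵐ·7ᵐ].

[188/27, 244/27]

By the ratio test, |a_{m+1}/a_m| = [(2m² + 4m + 4)/(2(m+1)² + 4(m+1) + 4)] · 6·9/(8·7) → 27/28.
Hence the series converges for |w − 8| < 1/(27/28) = 28/27, so the radius of convergence is 28/27.
At w = 244/27: absolute convergence follows by limit comparison with Σ 1/m².
Endpoint w = 188/27: the series is dominated by a constant times Σ 1/m², which converges (p = 2 > 1).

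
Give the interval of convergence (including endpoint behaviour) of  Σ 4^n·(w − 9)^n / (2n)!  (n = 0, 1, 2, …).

(−∞, ∞)

By the ratio test, |a_{n+1}/a_n| = 4 · 1/[(2n+1)·(2n+2)] → 0.
The limit is 0, so the series converges for all w; R = ∞.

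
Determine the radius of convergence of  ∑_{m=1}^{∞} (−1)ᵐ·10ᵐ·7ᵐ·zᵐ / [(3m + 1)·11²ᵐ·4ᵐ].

R = 242/35

Apply the ratio test: |a_{m+1}| / |a_m| = [(3m + 1)/(3(m+1) + 1)] · 10·7/(121·4), which tends to 35/242 as m → ∞.
Thus R = 1/(35/242) = 242/35.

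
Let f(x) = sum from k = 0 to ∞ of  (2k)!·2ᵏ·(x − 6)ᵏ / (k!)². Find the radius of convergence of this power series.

R = 1/8

The ratio of consecutive coefficients is (2k+1)·(2k+2)/(k+1)² · 2 → 8.
Thus R = 1/(8) = 1/8.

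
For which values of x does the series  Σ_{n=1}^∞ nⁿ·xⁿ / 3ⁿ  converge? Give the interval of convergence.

{0}

Applying the root test, |a_n|^(1/n) = n/3 → ∞.
Since the n-th root of |a_n| is unbounded, the series converges only at x = 0; R = 0.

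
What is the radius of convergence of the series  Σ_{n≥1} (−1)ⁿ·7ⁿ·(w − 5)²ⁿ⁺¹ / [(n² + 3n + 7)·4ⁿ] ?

By the ratio test, |a_{n+1}/a_n| = [(n² + 3n + 7)/((n+1)² + 3(n+1) + 7)] · 7/4 → 7/4.
Successive powers of (w − 5) differ by 2, so the series converges when |w − 5|² · 7/4 < 1, i.e. |w − 5| < √(4/7). So R = 2√7/7.

R = 2√7/7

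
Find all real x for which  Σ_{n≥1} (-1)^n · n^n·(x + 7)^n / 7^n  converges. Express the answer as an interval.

Applying the root test, |a_n|^(1/n) = n/7 → ∞.
The root grows without bound, so R = 0 (convergence only at x = -7).

{-7}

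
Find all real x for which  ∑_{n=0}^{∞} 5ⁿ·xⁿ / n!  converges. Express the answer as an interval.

Ratio test: |a_{n+1}/a_n| = 5 · 1/(n+1) → 0 as n → ∞.
Since the limit is 0 < 1 for every x, the series converges on all of ℝ and R = ∞.

(−∞, ∞)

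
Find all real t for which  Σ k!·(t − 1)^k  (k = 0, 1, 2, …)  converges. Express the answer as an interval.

{1}

The ratio of consecutive coefficients is (k+1) → ∞.
The ratio grows without bound, so the series diverges whenever (t − 1) ≠ 0; it converges only at t = 1. R = 0.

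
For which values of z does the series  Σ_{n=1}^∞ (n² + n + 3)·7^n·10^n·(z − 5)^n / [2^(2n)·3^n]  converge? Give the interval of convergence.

The ratio of consecutive coefficients is [((n+1)² + (n+1) + 3)/(n² + n + 3)] · 7·10/(4·3) → 35/6.
Hence the series converges for |z − 5| < 1/(35/6) = 6/35, so the radius of convergence is 6/35.
When z = 181/35, the terms do not tend to 0, so the series diverges.
At z = 169/35: the terms have absolute value of order n², which does not tend to 0, so the series diverges by the divergence test.

(169/35, 181/35)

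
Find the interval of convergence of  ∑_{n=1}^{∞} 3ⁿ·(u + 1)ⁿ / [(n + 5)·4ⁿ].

[-7/3, 1/3)

By the ratio test, |a_{n+1}/a_n| = [(n + 5)/((n+1) + 5)] · 3/4 → 3/4.
The series converges when 3/4 · |u + 1| < 1, giving R = 4/3.
Check u = 1/3: comparison with the harmonic series Σ 1/n shows the series diverges.
At u = -7/3: the terms alternate in sign and decrease monotonically to 0 in absolute value (size ~ c/n), so the alternating series test gives convergence.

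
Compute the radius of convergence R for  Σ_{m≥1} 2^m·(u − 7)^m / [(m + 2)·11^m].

By the ratio test, |a_{m+1}/a_m| = [(m + 2)/((m+1) + 2)] · 2/11 → 2/11.
Thus R = 1/(2/11) = 11/2.

R = 11/2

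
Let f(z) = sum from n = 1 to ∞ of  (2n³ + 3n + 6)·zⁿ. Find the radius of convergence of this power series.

Ratio test: |a_{n+1}/a_n| = (2(n+1)³ + 3(n+1) + 6)/(2n³ + 3n + 6) → 1 as n → ∞.
Convergence for |z| < 1, so R = 1.

R = 1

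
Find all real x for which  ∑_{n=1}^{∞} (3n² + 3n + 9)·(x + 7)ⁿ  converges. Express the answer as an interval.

By the ratio test, |a_{n+1}/a_n| = (3(n+1)² + 3(n+1) + 9)/(3n² + 3n + 9) → 1.
Convergence for |x + 7| < 1, so R = 1.
When x = -6, the terms do not tend to 0, so the series diverges.
Endpoint x = -8: the n-th term does not approach 0; divergence by the term test.

(-8, -6)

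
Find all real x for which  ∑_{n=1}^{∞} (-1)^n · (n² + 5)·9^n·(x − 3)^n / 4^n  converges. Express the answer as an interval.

Apply the ratio test: |a_{n+1}| / |a_n| = [((n+1)² + 5)/(n² + 5)] · 9/4, which tends to 9/4 as n → ∞.
Thus R = 1/(9/4) = 4/9.
Endpoint x = 31/9: the n-th term does not approach 0; divergence by the term test.
At x = 23/9: the n-th term does not approach 0; divergence by the term test.

(23/9, 31/9)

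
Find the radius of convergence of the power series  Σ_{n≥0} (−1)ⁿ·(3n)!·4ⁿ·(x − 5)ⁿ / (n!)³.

R = 1/108

The ratio of consecutive coefficients is (3n+1)·(3n+2)·(3n+3)/(n+1)³ · 4 → 108.
Convergence for |x − 5| · 108 < 1, i.e. |x − 5| < 1/108. So R = 1/108.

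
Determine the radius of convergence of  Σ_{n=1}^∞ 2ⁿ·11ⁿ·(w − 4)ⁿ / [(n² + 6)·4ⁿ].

R = 2/11

By the ratio test, |a_{n+1}/a_n| = [(n² + 6)/((n+1)² + 6)] · 2·11/4 → 11/2.
Thus R = 1/(11/2) = 2/11.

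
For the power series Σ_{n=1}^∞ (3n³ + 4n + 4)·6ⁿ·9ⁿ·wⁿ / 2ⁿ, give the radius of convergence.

The ratio of consecutive coefficients is [(3(n+1)³ + 4(n+1) + 4)/(3n³ + 4n + 4)] · 6·9/2 → 27.
Thus R = 1/(27) = 1/27.

R = 1/27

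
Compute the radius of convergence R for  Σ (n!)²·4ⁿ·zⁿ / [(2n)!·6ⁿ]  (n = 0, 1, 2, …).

The ratio of consecutive coefficients is (n+1)²/[(2n+1)·(2n+2)] · 4/6 → 1/6.
Convergence for |z| · 1/6 < 1, i.e. |z| < 6. So R = 6.

R = 6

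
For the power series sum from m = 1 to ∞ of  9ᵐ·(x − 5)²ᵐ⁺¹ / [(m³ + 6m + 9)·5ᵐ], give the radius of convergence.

R = √5/3

By the ratio test, |a_{m+1}/a_m| = [(m³ + 6m + 9)/((m+1)³ + 6(m+1) + 9)] · 9/5 → 9/5.
Since the exponent of (x − 5) increases by 2 each term, convergence requires |x − 5|² < 5/9, hence R = √5/3.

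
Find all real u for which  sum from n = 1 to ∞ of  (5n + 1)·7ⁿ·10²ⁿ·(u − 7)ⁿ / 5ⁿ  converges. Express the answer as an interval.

The ratio of consecutive coefficients is [(5(n+1) + 1)/(5n + 1)] · 7·100/5 → 140.
The series converges when 140 · |u − 7| < 1, giving R = 1/140.
Endpoint u = 981/140: the terms do not tend to 0, so the series diverges.
At u = 979/140: the n-th term does not approach 0; divergence by the term test.

(979/140, 981/140)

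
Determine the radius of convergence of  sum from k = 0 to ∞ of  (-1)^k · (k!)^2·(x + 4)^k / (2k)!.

By the ratio test, |a_{k+1}/a_k| = (k+1)²/[(2k+1)·(2k+2)] → 1/4.
Thus R = 1/(1/4) = 4.

R = 4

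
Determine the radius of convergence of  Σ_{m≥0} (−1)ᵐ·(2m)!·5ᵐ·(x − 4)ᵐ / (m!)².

R = 1/20

The ratio of consecutive coefficients is (2m+1)·(2m+2)/(m+1)² · 5 → 20.
Thus R = 1/(20) = 1/20.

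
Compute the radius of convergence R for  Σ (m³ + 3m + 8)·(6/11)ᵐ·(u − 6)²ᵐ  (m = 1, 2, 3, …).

The ratio of consecutive coefficients is [((m+1)³ + 3(m+1) + 8)/(m³ + 3m + 8)] · 6/11 → 6/11.
Writing y = (u − 6)², the series in y has radius 11/6, so |u − 6| < √(11/6) and R = √66/6.

R = √66/6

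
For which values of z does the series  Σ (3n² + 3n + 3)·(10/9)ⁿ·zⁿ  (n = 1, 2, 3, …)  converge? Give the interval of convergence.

(-9/10, 9/10)

Apply the ratio test: |a_{n+1}| / |a_n| = [(3(n+1)² + 3(n+1) + 3)/(3n² + 3n + 3)] · 10/9, which tends to 10/9 as n → ∞.
Convergence for |z| · 10/9 < 1, i.e. |z| < 9/10. So R = 9/10.
Check z = 9/10: the terms have absolute value of order n², which does not tend to 0, so the series diverges by the divergence test.
Check z = -9/10: the terms do not tend to 0, so the series diverges.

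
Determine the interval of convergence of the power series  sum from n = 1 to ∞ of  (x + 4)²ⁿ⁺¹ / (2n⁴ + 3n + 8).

Apply the ratio test: |a_{n+1}| / |a_n| = (2n⁴ + 3n + 8)/(2(n+1)⁴ + 3(n+1) + 8), which tends to 1 as n → ∞.
Since the exponent of (x + 4) increases by 2 each term, convergence requires |x + 4|² < 1, hence R = 1.
When x = -3, the series is dominated by a constant times Σ 1/n⁴, which converges (p = 4 > 1).
At x = -5: the terms are on the order of 1/n⁴, so the series converges absolutely by comparison with the p-series (p = 4 > 1).

[-5, -3]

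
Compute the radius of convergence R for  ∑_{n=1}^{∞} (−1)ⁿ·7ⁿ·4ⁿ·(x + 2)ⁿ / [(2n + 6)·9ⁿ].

R = 9/28

Apply the ratio test: |a_{n+1}| / |a_n| = [(2n + 6)/(2(n+1) + 6)] · 7·4/9, which tends to 28/9 as n → ∞.
Convergence for |x + 2| · 28/9 < 1, i.e. |x + 2| < 9/28. So R = 9/28.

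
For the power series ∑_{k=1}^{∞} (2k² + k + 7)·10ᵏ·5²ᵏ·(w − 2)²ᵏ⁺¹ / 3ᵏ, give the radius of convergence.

R = √30/50

Apply the ratio test: |a_{k+1}| / |a_k| = [(2(k+1)² + (k+1) + 7)/(2k² + k + 7)] · 10·25/3, which tends to 250/3 as k → ∞.
Since the exponent of (w − 2) increases by 2 each term, convergence requires |w − 2|² < 3/250, hence R = √30/50.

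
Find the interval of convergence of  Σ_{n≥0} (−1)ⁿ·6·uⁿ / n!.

Apply the ratio test: |a_{n+1}| / |a_n| = 6/6 · 1/(n+1), which tends to 0 as n → ∞.
The limit is 0, so the series converges for all u; R = ∞.

(−∞, ∞)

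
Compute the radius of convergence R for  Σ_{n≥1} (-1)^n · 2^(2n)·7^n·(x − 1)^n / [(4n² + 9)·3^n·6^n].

R = 9/14

The ratio of consecutive coefficients is [(4n² + 9)/(4(n+1)² + 9)] · 4·7/(3·6) → 14/9.
Hence the series converges for |x − 1| < 1/(14/9) = 9/14, so the radius of convergence is 9/14.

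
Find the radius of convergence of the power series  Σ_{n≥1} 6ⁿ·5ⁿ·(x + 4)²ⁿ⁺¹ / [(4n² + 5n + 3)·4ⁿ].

Apply the ratio test: |a_{n+1}| / |a_n| = [(4n² + 5n + 3)/(4(n+1)² + 5(n+1) + 3)] · 6·5/4, which tends to 15/2 as n → ∞.
Writing y = (x + 4)², the series in y has radius 2/15, so |x + 4| < √(2/15) and R = √30/15.

R = √30/15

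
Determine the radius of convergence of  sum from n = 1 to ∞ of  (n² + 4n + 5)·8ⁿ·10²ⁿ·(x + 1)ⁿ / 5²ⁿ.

Ratio test: |a_{n+1}/a_n| = [((n+1)² + 4(n+1) + 5)/(n² + 4n + 5)] · 8·100/25 → 32 as n → ∞.
Hence the series converges for |x + 1| < 1/(32) = 1/32, so the radius of convergence is 1/32.

R = 1/32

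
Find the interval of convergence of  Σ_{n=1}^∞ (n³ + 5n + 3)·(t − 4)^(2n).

Apply the ratio test: |a_{n+1}| / |a_n| = ((n+1)³ + 5(n+1) + 3)/(n³ + 5n + 3), which tends to 1 as n → ∞.
Writing y = (t − 4)², the series in y has radius 1, so |t − 4| < √(1) = 1 and R = 1.
Check t = 5: the terms have absolute value of order n³, which does not tend to 0, so the series diverges by the divergence test.
Check t = 3: the terms have absolute value of order n³, which does not tend to 0, so the series diverges by the divergence test.

(3, 5)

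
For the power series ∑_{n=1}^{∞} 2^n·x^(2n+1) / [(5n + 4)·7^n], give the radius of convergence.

R = √14/2

Ratio test: |a_{n+1}/a_n| = [(5n + 4)/(5(n+1) + 4)] · 2/7 → 2/7 as n → ∞.
Since the exponent of x increases by 2 each term, convergence requires |x|² < 7/2, hence R = √14/2.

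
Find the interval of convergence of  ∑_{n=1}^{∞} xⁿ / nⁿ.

(−∞, ∞)

By the Cauchy root test, |a_n|^(1/n) = 1/n → 0.
Since the n-th root of |a_n| tends to 0, the series converges for all real x; R = ∞.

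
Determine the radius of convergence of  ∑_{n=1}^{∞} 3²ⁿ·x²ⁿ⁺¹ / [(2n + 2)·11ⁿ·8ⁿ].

R = 2√22/3

By the ratio test, |a_{n+1}/a_n| = [(2n + 2)/(2(n+1) + 2)] · 9/(11·8) → 9/88.
Since the exponent of x increases by 2 each term, convergence requires |x|² < 88/9, hence R = 2√22/3.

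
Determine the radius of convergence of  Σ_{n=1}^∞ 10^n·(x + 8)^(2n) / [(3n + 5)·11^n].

R = √110/10

By the ratio test, |a_{n+1}/a_n| = [(3n + 5)/(3(n+1) + 5)] · 10/11 → 10/11.
Since the exponent of (x + 8) increases by 2 each term, convergence requires |x + 8|² < 11/10, hence R = √110/10.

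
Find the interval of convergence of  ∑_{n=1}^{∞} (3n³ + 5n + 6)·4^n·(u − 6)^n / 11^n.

(13/4, 35/4)

Ratio test: |a_{n+1}/a_n| = [(3(n+1)³ + 5(n+1) + 6)/(3n³ + 5n + 6)] · 4/11 → 4/11 as n → ∞.
Convergence for |u − 6| · 4/11 < 1, i.e. |u − 6| < 11/4. So R = 11/4.
When u = 35/4, the n-th term does not approach 0; divergence by the term test.
When u = 13/4, the terms have absolute value of order n³, which does not tend to 0, so the series diverges by the divergence test.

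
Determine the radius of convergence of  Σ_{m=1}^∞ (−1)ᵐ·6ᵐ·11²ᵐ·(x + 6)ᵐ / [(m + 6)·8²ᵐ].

R = 32/363

By the ratio test, |a_{m+1}/a_m| = [(m + 6)/((m+1) + 6)] · 6·121/64 → 363/32.
The series converges when 363/32 · |x + 6| < 1, giving R = 32/363.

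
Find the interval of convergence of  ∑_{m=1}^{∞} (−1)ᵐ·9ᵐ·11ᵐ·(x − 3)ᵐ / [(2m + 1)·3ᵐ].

(98/33, 100/33]

Ratio test: |a_{m+1}/a_m| = [(2m + 1)/(2(m+1) + 1)] · 9·11/3 → 33 as m → ∞.
Hence the series converges for |x − 3| < 1/(33) = 1/33, so the radius of convergence is 1/33.
Endpoint x = 100/33: an alternating series whose terms decrease to 0 in absolute value, so it converges by the Leibniz criterion.
Check x = 98/33: the terms behave like c/m; limit comparison with the harmonic series gives divergence.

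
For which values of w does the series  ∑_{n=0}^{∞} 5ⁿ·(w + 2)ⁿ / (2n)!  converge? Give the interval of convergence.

(−∞, ∞)

Apply the ratio test: |a_{n+1}| / |a_n| = 5 · 1/[(2n+1)·(2n+2)], which tends to 0 as n → ∞.
The limit is 0, so the series converges for all w; R = ∞.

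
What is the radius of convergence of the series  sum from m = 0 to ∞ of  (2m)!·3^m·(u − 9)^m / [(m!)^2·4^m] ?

Apply the ratio test: |a_{m+1}| / |a_m| = (2m+1)·(2m+2)/(m+1)² · 3/4, which tends to 3 as m → ∞.
Hence the series converges for |u − 9| < 1/(3) = 1/3, so the radius of convergence is 1/3.

R = 1/3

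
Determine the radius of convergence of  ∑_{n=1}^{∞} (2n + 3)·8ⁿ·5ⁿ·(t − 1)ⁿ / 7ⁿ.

The ratio of consecutive coefficients is [(2(n+1) + 3)/(2n + 3)] · 8·5/7 → 40/7.
The series converges when 40/7 · |t − 1| < 1, giving R = 7/40.

R = 7/40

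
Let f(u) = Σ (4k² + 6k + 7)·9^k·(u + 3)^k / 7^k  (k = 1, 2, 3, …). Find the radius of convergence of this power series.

The ratio of consecutive coefficients is [(4(k+1)² + 6(k+1) + 7)/(4k² + 6k + 7)] · 9/7 → 9/7.
Convergence for |u + 3| · 9/7 < 1, i.e. |u + 3| < 7/9. So R = 7/9.

R = 7/9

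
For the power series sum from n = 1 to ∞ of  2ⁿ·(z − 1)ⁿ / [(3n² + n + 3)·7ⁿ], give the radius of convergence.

R = 7/2

By the ratio test, |a_{n+1}/a_n| = [(3n² + n + 3)/(3(n+1)² + (n+1) + 3)] · 2/7 → 2/7.
Thus R = 1/(2/7) = 7/2.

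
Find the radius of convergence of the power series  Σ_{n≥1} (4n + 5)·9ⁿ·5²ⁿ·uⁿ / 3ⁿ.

The ratio of consecutive coefficients is [(4(n+1) + 5)/(4n + 5)] · 9·25/3 → 75.
Hence the series converges for |u| < 1/(75) = 1/75, so the radius of convergence is 1/75.

R = 1/75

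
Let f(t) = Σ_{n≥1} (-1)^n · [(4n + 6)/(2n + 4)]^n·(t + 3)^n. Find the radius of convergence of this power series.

R = 1/2

Applying the root test, |a_n|^(1/n) = (4n + 6)/(2n + 4) → 2.
The series converges when 2 · |t + 3| < 1, giving R = 1/2.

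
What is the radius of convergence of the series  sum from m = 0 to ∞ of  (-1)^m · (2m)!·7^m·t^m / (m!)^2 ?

The ratio of consecutive coefficients is (2m+1)·(2m+2)/(m+1)² · 7 → 28.
Thus R = 1/(28) = 1/28.

R = 1/28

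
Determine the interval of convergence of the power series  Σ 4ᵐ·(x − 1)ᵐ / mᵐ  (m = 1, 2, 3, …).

(−∞, ∞)

By the Cauchy root test, |a_m|^(1/m) = 4/m → 0.
The limit is 0 for every x, so R = ∞.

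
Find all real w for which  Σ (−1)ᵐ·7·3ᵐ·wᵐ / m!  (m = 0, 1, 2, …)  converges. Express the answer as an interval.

The ratio of consecutive coefficients is 7/7 · 3 · 1/(m+1) → 0.
The limit is 0, so the series converges for all w; R = ∞.

(−∞, ∞)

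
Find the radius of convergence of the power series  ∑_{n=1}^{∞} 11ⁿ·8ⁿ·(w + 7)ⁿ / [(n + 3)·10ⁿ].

R = 5/44

Apply the ratio test: |a_{n+1}| / |a_n| = [(n + 3)/((n+1) + 3)] · 11·8/10, which tends to 44/5 as n → ∞.
Hence the series converges for |w + 7| < 1/(44/5) = 5/44, so the radius of convergence is 5/44.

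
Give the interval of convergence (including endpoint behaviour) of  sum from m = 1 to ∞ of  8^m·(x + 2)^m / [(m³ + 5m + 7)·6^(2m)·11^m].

[-103/2, 95/2]

Ratio test: |a_{m+1}/a_m| = [(m³ + 5m + 7)/((m+1)³ + 5(m+1) + 7)] · 8/(36·11) → 2/99 as m → ∞.
Convergence for |x + 2| · 2/99 < 1, i.e. |x + 2| < 99/2. So R = 99/2.
Check x = 95/2: absolute convergence follows by limit comparison with Σ 1/m³.
Check x = -103/2: the terms are on the order of 1/m³, so the series converges absolutely by comparison with the p-series (p = 3 > 1).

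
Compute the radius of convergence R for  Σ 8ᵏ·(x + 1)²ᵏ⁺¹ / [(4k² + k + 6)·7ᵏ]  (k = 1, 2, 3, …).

Ratio test: |a_{k+1}/a_k| = [(4k² + k + 6)/(4(k+1)² + (k+1) + 6)] · 8/7 → 8/7 as k → ∞.
Since the exponent of (x + 1) increases by 2 each term, convergence requires |x + 1|² < 7/8, hence R = √14/4.

R = √14/4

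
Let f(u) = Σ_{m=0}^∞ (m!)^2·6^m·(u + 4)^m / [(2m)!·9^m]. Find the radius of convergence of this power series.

Ratio test: |a_{m+1}/a_m| = (m+1)²/[(2m+1)·(2m+2)] · 6/9 → 1/6 as m → ∞.
The series converges when 1/6 · |u + 4| < 1, giving R = 6.

R = 6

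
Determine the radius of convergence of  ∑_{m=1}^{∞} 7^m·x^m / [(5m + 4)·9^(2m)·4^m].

R = 324/7

Ratio test: |a_{m+1}/a_m| = [(5m + 4)/(5(m+1) + 4)] · 7/(81·4) → 7/324 as m → ∞.
The series converges when 7/324 · |x| < 1, giving R = 324/7.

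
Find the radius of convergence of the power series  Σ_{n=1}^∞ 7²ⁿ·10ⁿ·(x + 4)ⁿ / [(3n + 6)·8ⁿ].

R = 4/245

By the ratio test, |a_{n+1}/a_n| = [(3n + 6)/(3(n+1) + 6)] · 49·10/8 → 245/4.
Thus R = 1/(245/4) = 4/245.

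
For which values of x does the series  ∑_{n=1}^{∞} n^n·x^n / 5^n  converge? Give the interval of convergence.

{0}

Root test: |a_n|^(1/n) = n/5 → ∞.
The root grows without bound, so R = 0 (convergence only at x = 0).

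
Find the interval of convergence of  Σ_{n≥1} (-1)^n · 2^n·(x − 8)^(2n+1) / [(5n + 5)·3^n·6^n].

[5, 11]

Ratio test: |a_{n+1}/a_n| = [(5n + 5)/(5(n+1) + 5)] · 2/(3·6) → 1/9 as n → ∞.
Writing y = (x − 8)², the series in y has radius 9, so |x − 8| < √(9) = 3 and R = 3.
Endpoint x = 11: an alternating series whose terms decrease to 0 in absolute value, so it converges by the Leibniz criterion.
Check x = 5: the terms alternate in sign and decrease monotonically to 0 in absolute value (size ~ c/n), so the alternating series test gives convergence.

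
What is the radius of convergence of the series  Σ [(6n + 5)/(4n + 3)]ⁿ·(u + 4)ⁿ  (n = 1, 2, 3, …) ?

Root test: |a_n|^(1/n) = (6n + 5)/(4n + 3) → 3/2.
Thus R = 1/(3/2) = 2/3.

R = 2/3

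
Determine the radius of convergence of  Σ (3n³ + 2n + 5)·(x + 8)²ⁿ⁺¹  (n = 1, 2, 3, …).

By the ratio test, |a_{n+1}/a_n| = (3(n+1)³ + 2(n+1) + 5)/(3n³ + 2n + 5) → 1.
Successive powers of (x + 8) differ by 2, so the series converges when |x + 8|² · 1 < 1, i.e. |x + 8| < √(1) = 1. So R = 1.

R = 1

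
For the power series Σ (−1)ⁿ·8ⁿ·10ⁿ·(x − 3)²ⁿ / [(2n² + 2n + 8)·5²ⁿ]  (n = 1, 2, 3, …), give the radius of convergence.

R = √5/4

By the ratio test, |a_{n+1}/a_n| = [(2n² + 2n + 8)/(2(n+1)² + 2(n+1) + 8)] · 8·10/25 → 16/5.
Since the exponent of (x − 3) increases by 2 each term, convergence requires |x − 3|² < 5/16, hence R = √5/4.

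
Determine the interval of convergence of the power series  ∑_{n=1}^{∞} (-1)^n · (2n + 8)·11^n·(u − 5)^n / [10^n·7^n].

By the ratio test, |a_{n+1}/a_n| = [(2(n+1) + 8)/(2n + 8)] · 11/(10·7) → 11/70.
Thus R = 1/(11/70) = 70/11.
Endpoint u = 125/11: the terms have absolute value of order n, which does not tend to 0, so the series diverges by the divergence test.
Check u = -15/11: the terms have absolute value of order n, which does not tend to 0, so the series diverges by the divergence test.

(-15/11, 125/11)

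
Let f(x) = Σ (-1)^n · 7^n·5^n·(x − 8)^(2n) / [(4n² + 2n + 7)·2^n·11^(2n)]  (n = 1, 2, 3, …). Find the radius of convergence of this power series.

R = 11√70/35

Apply the ratio test: |a_{n+1}| / |a_n| = [(4n² + 2n + 7)/(4(n+1)² + 2(n+1) + 7)] · 7·5/(2·121), which tends to 35/242 as n → ∞.
Successive powers of (x − 8) differ by 2, so the series converges when |x − 8|² · 35/242 < 1, i.e. |x − 8| < √(242/35). So R = 11√70/35.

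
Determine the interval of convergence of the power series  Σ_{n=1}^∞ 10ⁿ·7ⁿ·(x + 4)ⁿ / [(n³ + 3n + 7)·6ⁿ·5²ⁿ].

[-43/7, -13/7]

Ratio test: |a_{n+1}/a_n| = [(n³ + 3n + 7)/((n+1)³ + 3(n+1) + 7)] · 10·7/(6·25) → 7/15 as n → ∞.
The series converges when 7/15 · |x + 4| < 1, giving R = 15/7.
When x = -13/7, absolute convergence follows by limit comparison with Σ 1/n³.
Endpoint x = -43/7: the series is dominated by a constant times Σ 1/n³, which converges (p = 3 > 1).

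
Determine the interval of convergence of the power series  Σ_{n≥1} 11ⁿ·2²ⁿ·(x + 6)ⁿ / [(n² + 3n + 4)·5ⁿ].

[-269/44, -259/44]

The ratio of consecutive coefficients is [(n² + 3n + 4)/((n+1)² + 3(n+1) + 4)] · 11·4/5 → 44/5.
Thus R = 1/(44/5) = 5/44.
When x = -259/44, the series is dominated by a constant times Σ 1/n², which converges (p = 2 > 1).
When x = -269/44, the series is dominated by a constant times Σ 1/n², which converges (p = 2 > 1).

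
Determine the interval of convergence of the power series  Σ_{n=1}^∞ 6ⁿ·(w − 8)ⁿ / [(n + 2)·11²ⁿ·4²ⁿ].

Ratio test: |a_{n+1}/a_n| = [(n + 2)/((n+1) + 2)] · 6/(121·16) → 3/968 as n → ∞.
Thus R = 1/(3/968) = 968/3.
At w = 992/3: the terms behave like c/n; limit comparison with the harmonic series gives divergence.
Check w = -944/3: the terms alternate in sign and decrease monotonically to 0 in absolute value (size ~ c/n), so the alternating series test gives convergence.

[-944/3, 992/3)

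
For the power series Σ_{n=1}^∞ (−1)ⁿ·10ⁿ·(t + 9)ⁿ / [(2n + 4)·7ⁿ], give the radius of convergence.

R = 7/10

Ratio test: |a_{n+1}/a_n| = [(2n + 4)/(2(n+1) + 4)] · 10/7 → 10/7 as n → ∞.
Hence the series converges for |t + 9| < 1/(10/7) = 7/10, so the radius of convergence is 7/10.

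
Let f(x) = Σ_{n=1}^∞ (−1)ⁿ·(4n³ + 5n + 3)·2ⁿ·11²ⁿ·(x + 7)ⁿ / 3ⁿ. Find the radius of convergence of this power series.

R = 3/242

Ratio test: |a_{n+1}/a_n| = [(4(n+1)³ + 5(n+1) + 3)/(4n³ + 5n + 3)] · 2·121/3 → 242/3 as n → ∞.
The series converges when 242/3 · |x + 7| < 1, giving R = 3/242.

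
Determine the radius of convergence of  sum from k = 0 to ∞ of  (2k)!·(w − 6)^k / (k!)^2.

R = 1/4

Ratio test: |a_{k+1}/a_k| = (2k+1)·(2k+2)/(k+1)² → 4 as k → ∞.
Convergence for |w − 6| · 4 < 1, i.e. |w − 6| < 1/4. So R = 1/4.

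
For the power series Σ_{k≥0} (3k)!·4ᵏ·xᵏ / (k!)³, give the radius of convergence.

R = 1/108

By the ratio test, |a_{k+1}/a_k| = (3k+1)·(3k+2)·(3k+3)/(k+1)³ · 4 → 108.
Hence the series converges for |x| < 1/(108) = 1/108, so the radius of convergence is 1/108.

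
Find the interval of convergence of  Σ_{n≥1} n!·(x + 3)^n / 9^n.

{-3}

By the ratio test, |a_{n+1}/a_n| = (n+1) · 1/9 → ∞.
Since the ratio → ∞, the series diverges for every x ≠ -3, and R = 0.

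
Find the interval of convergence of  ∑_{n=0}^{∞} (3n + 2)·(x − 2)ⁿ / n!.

(−∞, ∞)

By the ratio test, |a_{n+1}/a_n| = (3(n+1) + 2)/(3n + 2) · 1/(n+1) → 0.
The ratio tends to 0 regardless of x, hence R = ∞.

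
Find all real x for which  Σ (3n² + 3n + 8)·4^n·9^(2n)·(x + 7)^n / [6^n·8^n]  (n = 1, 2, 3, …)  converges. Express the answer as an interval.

The ratio of consecutive coefficients is [(3(n+1)² + 3(n+1) + 8)/(3n² + 3n + 8)] · 4·81/(6·8) → 27/4.
The series converges when 27/4 · |x + 7| < 1, giving R = 4/27.
Endpoint x = -185/27: the terms do not tend to 0, so the series diverges.
At x = -193/27: the terms have absolute value of order n², which does not tend to 0, so the series diverges by the divergence test.

(-193/27, -185/27)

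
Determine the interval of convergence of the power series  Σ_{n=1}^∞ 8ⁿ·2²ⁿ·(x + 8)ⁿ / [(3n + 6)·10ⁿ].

Apply the ratio test: |a_{n+1}| / |a_n| = [(3n + 6)/(3(n+1) + 6)] · 8·4/10, which tends to 16/5 as n → ∞.
Hence the series converges for |x + 8| < 1/(16/5) = 5/16, so the radius of convergence is 5/16.
When x = -123/16, the terms are asymptotic to a nonzero constant times 1/n, so the series diverges by limit comparison with Σ 1/n.
When x = -133/16, convergence follows from the alternating series test (terms decrease monotonically to 0).

[-133/16, -123/16)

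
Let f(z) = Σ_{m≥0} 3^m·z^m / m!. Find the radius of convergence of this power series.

R = ∞

By the ratio test, |a_{m+1}/a_m| = 3 · 1/(m+1) → 0.
The limit is 0, so the series converges for all z; R = ∞.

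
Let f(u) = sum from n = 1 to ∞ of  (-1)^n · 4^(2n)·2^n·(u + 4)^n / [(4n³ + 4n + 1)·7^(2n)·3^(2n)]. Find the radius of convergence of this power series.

R = 441/32

Apply the ratio test: |a_{n+1}| / |a_n| = [(4n³ + 4n + 1)/(4(n+1)³ + 4(n+1) + 1)] · 16·2/(49·9), which tends to 32/441 as n → ∞.
Thus R = 1/(32/441) = 441/32.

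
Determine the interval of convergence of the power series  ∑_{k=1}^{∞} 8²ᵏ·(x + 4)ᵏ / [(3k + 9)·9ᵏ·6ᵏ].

[-155/32, -101/32)

Apply the ratio test: |a_{k+1}| / |a_k| = [(3k + 9)/(3(k+1) + 9)] · 64/(9·6), which tends to 32/27 as k → ∞.
Convergence for |x + 4| · 32/27 < 1, i.e. |x + 4| < 27/32. So R = 27/32.
Endpoint x = -101/32: the terms are asymptotic to a nonzero constant times 1/k, so the series diverges by limit comparison with Σ 1/k.
When x = -155/32, convergence follows from the alternating series test (terms decrease monotonically to 0).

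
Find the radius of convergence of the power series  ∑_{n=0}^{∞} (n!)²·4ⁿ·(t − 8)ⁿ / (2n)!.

By the ratio test, |a_{n+1}/a_n| = (n+1)²/[(2n+1)·(2n+2)] · 4 → 1.
Hence R = 1.

R = 1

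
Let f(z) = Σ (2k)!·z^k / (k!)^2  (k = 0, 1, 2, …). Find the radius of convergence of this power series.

By the ratio test, |a_{k+1}/a_k| = (2k+1)·(2k+2)/(k+1)² → 4.
Convergence for |z| · 4 < 1, i.e. |z| < 1/4. So R = 1/4.

R = 1/4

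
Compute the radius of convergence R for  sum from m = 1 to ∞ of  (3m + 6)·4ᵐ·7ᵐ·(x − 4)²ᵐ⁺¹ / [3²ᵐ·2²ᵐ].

R = 3√7/7

Ratio test: |a_{m+1}/a_m| = [(3(m+1) + 6)/(3m + 6)] · 4·7/(9·4) → 7/9 as m → ∞.
Successive powers of (x − 4) differ by 2, so the series converges when |x − 4|² · 7/9 < 1, i.e. |x − 4| < √(9/7). So R = 3√7/7.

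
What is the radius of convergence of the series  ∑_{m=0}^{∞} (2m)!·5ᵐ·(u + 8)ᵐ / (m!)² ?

The ratio of consecutive coefficients is (2m+1)·(2m+2)/(m+1)² · 5 → 20.
The series converges when 20 · |u + 8| < 1, giving R = 1/20.

R = 1/20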